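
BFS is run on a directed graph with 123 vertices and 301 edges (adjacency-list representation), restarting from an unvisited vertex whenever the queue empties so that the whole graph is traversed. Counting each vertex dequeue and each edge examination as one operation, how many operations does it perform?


A full BFS traversal dequeues each vertex exactly once and examines each directed edge exactly once.
V = 123 (vertex processing cost)
E = 301 (edge examination cost)
Total operations proportional to V + E = 123 + 301 = 424


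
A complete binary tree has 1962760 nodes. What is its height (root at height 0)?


In a complete binary tree, level k holds nodes 2^k .. 2^(k+1)-1 (1-indexed).
Height = floor(log2(n)) = floor(log2(1962760)) = 20
Check: 2^20 = 1048576 <= 1962760 < 2097152 = 2^21


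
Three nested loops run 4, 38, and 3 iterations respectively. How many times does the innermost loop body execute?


Loop 1 (outermost): 4 iterations
Loop 2 (middle): 38 iterations per outer
Loop 3 (innermost): 3 iterations per middle
Total = 4 * 38 * 3 = 456


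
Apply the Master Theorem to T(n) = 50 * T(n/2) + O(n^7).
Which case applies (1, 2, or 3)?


The Master Theorem: T(n) = a*T(n/b) + O(n^c)
  a = 50, b = 2, c = 7
log_b(a) = log_2(50) ~ 5.644
Compare b^c with a: 2^7 = 128 > 50, so c > log_b(a).
Since c > log_b(a), Case 3 applies.
T(n) = O(n^7)
Master Theorem case = 3


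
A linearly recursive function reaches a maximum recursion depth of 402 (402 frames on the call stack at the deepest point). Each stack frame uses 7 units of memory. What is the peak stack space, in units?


Maximum recursion depth = 402 frames
Memory per frame = 7 units
Total stack space = depth * frame_size
= 402 * 7 = 2814


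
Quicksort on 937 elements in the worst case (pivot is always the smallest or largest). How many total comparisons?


In the worst case, each partition step picks the worst pivot:
  Partition 1: 936 comparisons (n-1 elements to compare)
  Partition 2: 935 comparisons
  Partition 3: 934 comparisons
  Partition 4: 933 comparisons
  Partition 5: 932 comparisons
  ...
  Last partition: 0 comparisons
Total = (n-1) + (n-2) + ... + 1 + 0 = n*(n-1)/2
= 937*936/2 = 438516


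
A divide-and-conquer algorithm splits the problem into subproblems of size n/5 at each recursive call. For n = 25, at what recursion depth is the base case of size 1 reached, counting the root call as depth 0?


At each depth, the problem size is divided by 5:
  Depth 0: problem size = 25
  Depth 1: problem size = 5
  Depth 2: problem size = 1 (base case)
The base case is reached at depth log_5(25) = 2 (the tree has 3 levels counting depth 0, but the depth asked for is 2).
Recursion depth = 2


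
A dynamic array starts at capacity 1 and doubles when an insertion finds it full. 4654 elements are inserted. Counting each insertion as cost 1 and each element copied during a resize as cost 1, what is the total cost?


n = 4654
Insertion costs: 4654
Resizes copy 1, 2, 4, ... up to the largest power of 2 that is <= n-1 = 4653, i.e. 4096.
Copy costs = 1 + 2 + 4 + 8 + 16 + 32 + 64 + 128 + 256 + 512 + 1024 + 2048 + 4096 = 8191
Total = 4654 + 8191 = 12845


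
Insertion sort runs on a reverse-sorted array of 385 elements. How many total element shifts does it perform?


Sum of shifts = 1 + 2 + 3 + ... + 384
= 385 * 384 / 2
= 147840 / 2
= 73920


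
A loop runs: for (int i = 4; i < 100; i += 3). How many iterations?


Loop starts at i = 4, increments by 3, stops when i >= 100.
Number of iterations = ceil((100 - 4) / 3)
= ceil(96 / 3)
= 32


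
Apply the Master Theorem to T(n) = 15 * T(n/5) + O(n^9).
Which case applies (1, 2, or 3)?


The Master Theorem: T(n) = a*T(n/b) + O(n^c)
  a = 15, b = 5, c = 9
log_b(a) = log_5(15) ~ 1.683
Compare b^c with a: 5^9 = 1953125 > 15, so c > log_b(a).
Since c > log_b(a), Case 3 applies.
T(n) = O(n^9)
Master Theorem case = 3


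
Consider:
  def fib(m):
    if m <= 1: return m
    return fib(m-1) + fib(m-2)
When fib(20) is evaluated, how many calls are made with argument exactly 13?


Let N(m) = number of times fib(m) is called while evaluating fib(20).
N(20) = 1 (the initial call).
N(19) = 1 (only fib(20) calls it).
For 1 <= m <= 18: fib(m) is called by fib(m+1) and fib(m+2), so
  N(m) = N(m+1) + N(m+2).
fib(0) is called only by fib(2), so N(0) = N(2).
Walk down from m=20:
  N(20)=1, N(19)=1, N(18)=2, N(17)=3, N(16)=5, N(15)=8, N(14)=13, N(13)=21
N(13) = 21


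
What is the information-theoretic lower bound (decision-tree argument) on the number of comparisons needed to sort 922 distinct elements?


A binary decision tree of height h has at most 2^h leaves and needs at least n! of them, so h >= ceil(log2(n!)).
922! is far too large to multiply out, so use Stirling's series:
  ln(n!) ~ n ln n - n + (1/2) ln(2 pi n) + 1/(12n)  (error below 1/(360 n^3), negligible here)
  ln(922) = 6.8265452
  n ln n = 922 * 6.8265452 = 6294.0747
  (1/2) ln(2 pi * 922) = (1/2) ln(5793.0969) = 4.3322
  1/(12*922) = 0.0001
  ln(922!) ~ 6294.0747 - 922 + 4.3322 + 0.0001 = 5376.4070
Convert to base 2: log2(922!) = 5376.4070 / ln 2 = 5376.4070 / 0.69314718 = 7756.5157
ceil(7756.5157) = 7757


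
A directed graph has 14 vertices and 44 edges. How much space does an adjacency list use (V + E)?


Adjacency list: one list head per vertex + one entry per edge
Vertex heads: 14
Edge entries: 44
Total = 14 + 44 = 58


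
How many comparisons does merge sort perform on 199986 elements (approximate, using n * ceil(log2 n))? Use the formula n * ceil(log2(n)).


Recursion depth: ceil(log2(199986)) = 18
Each recursion level merges n = 199986 elements
Total = 199986 * 18 = 3599748


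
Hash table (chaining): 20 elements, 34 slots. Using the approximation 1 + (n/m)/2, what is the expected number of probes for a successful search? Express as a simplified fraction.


Computing expected probes:
alpha = 20/34
= 1 + alpha/2
= 1 + 20/(2*34)
= (2*34 + 20) / (2*34)
= 88/68 = 22/17


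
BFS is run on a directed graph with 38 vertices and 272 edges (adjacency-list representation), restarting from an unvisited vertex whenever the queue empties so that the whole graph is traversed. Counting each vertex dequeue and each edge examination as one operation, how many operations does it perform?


A full BFS traversal dequeues each vertex exactly once and examines each directed edge exactly once.
V = 38 (vertex processing cost)
E = 272 (edge examination cost)
Total operations proportional to V + E = 38 + 272 = 310


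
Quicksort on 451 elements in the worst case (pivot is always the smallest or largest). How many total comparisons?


In the worst case, each partition step picks the worst pivot:
  Partition 1: 450 comparisons (n-1 elements to compare)
  Partition 2: 449 comparisons
  Partition 3: 448 comparisons
  Partition 4: 447 comparisons
  Partition 5: 446 comparisons
  ...
  Last partition: 0 comparisons
Total = (n-1) + (n-2) + ... + 1 + 0 = n*(n-1)/2
= 451*450/2 = 101475


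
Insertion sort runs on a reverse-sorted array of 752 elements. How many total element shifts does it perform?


Sum of shifts = 1 + 2 + 3 + ... + 751
= 752 * 751 / 2
= 564752 / 2
= 282376


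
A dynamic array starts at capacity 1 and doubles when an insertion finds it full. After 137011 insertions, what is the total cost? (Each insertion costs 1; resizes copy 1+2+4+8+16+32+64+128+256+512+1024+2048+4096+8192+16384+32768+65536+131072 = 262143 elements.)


Insertion cost: 137011 (one per element)
Resizes occur just before inserting elements 2, 3, 5, 9, ...
Elements copied at each resize: 1 + 2 + 4 + 8 + 16 + 32 + 64 + 128 + 256 + 512 + 1024 + 2048 + 4096 + 8192 + 16384 + 32768 + 65536 + 131072
Sum of copies = 262143 (geometric series: 2^k - 1)
Total = 137011 + 262143 = 399154


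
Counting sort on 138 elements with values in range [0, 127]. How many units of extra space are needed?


Output array size: 138 (to store sorted result)
Count array size: 128 (one slot per possible value, range 0 to 127)
Total extra space = 138 + 128 = 266


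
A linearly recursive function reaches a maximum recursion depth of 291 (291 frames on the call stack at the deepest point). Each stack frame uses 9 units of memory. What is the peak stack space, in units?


Maximum recursion depth = 291 frames
Memory per frame = 9 units
Total stack space = depth * frame_size
= 291 * 9 = 2619


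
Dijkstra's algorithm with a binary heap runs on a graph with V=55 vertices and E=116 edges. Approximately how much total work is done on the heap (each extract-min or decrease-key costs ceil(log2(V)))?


Dijkstra with a binary heap: each vertex is extracted once, each edge may relax once.
Each heap operation costs O(log V).
V + E = 55 + 116 = 171
ceil(log2(55)) = 6 (since 2^5 = 32 < 55 <= 64 = 2^6)
Total heap work = (V+E) * ceil(log2(V)) = 171 * 6 = 1026


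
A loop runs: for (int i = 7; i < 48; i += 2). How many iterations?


Loop starts at i = 7, increments by 2, stops when i >= 48.
Number of iterations = ceil((48 - 7) / 2)
= ceil(41 / 2)
= 21


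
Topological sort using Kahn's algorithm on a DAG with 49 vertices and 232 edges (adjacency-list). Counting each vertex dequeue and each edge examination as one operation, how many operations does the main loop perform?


Kahn's algorithm:
  1. Compute in-degrees: O(V + E)
  2. Process queue: each vertex dequeued once (O(V))
     each edge examined once (O(E))
Total = V + E = 49 + 232 = 281


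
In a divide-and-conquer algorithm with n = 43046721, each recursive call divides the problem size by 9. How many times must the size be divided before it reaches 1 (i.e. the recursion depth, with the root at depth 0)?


Number of divisions = log_9(43046721)
Sizes: 43046721 -> 4782969 -> 531441 -> 59049 -> 6561 -> 729 -> 81 -> 9 -> 1 (8 divisions)
Recursion depth = 8


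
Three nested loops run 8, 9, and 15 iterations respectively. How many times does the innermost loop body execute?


Loop 1 (outermost): 8 iterations
Loop 2 (middle): 9 iterations per outer
Loop 3 (innermost): 15 iterations per middle
Total = 8 * 9 * 15 = 1080


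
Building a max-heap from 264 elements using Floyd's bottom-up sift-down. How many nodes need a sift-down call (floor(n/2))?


In a heap of 264 elements (0-indexed array):
  Last element index: 263
  Parent of last element: floor((263 - 1) / 2) = 131
  Internal nodes: indices 0 to 131
  Count = floor(264/2) = 132


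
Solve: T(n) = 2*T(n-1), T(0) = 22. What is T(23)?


Unrolling:
T(23) = 2*T(22) = 2^2*T(21) = ... = 2^23*T(0)
= 2^23 * 22
= 8388608 * 22 = 184549376


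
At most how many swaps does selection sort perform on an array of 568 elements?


Each of the 567 passes places one element in its final position.
Pass 1: swap minimum into position 0
Pass 2: swap minimum of remaining into position 1
...
Pass 567: last two elements, one swap
Maximum swaps = 568 - 1 = 567


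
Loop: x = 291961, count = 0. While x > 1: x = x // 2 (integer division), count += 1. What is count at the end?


The variable x halves each step:
x = 291961 -> 145980 -> 72990 -> 36495 -> 18247 -> 9123 -> 4561 -> 2280 -> 1140 -> 570 -> 285 -> 142 -> 71 -> 35 -> 17 -> 8 -> 4 -> 2 -> 1
Number of halvings = floor(log2(291961)) = 18


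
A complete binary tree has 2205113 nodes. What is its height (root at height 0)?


In a complete binary tree, level k holds nodes 2^k .. 2^(k+1)-1 (1-indexed).
Height = floor(log2(n)) = floor(log2(2205113)) = 21
Check: 2^21 = 2097152 <= 2205113 < 4194304 = 2^22


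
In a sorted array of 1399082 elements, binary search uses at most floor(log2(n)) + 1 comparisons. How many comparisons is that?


Halving sequence: 1399082 -> 699541 -> 349770 -> 174885 -> 87442 -> 43721 -> 21860 -> 10930 -> 5465 -> 2732 -> 1366 -> 683 -> 341 -> 170 -> 85 -> 42 -> 21 -> 10 -> 5 -> 2 -> 1
Number of halvings = 20
Max comparisons = 20 + 1 = 21


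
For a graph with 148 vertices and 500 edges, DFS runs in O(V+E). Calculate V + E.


A full DFS traversal visits each vertex once and examines each edge once.
V = 148
E = 500
Sum = 148 + 500 = 648


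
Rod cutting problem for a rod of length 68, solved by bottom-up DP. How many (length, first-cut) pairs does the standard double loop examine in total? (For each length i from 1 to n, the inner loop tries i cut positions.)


For each subproblem length i = 1..68, the inner loop considers i possible first cuts.
Total = 1 + 2 + ... + 68
= 68*(68+1)/2
= 68*69/2 = 2346


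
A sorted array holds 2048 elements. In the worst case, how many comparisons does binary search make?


Halving sequence: 2048 -> 1024 -> 512 -> 256 -> 128 -> 64 -> 32 -> 16 -> 8 -> 4 -> 2 -> 1
Number of halvings = 11
Max comparisons = 11 + 1 = 12


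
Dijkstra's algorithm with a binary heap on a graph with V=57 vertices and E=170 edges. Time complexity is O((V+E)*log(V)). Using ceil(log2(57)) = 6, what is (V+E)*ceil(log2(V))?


Dijkstra with a binary heap: each vertex is extracted once, each edge may relax once.
Each heap operation costs O(log V).
V + E = 57 + 170 = 227
ceil(log2(57)) = 6 (since 2^5 = 32 < 57 <= 64 = 2^6)
Total heap work = (V+E) * ceil(log2(V)) = 227 * 6 = 1362


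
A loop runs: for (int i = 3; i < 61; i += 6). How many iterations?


Loop starts at i = 3, increments by 6, stops when i >= 61.
Number of iterations = ceil((61 - 3) / 6)
= ceil(58 / 6)
= 10


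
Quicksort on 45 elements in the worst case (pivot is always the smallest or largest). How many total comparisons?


In the worst case, each partition step picks the worst pivot:
  Partition 1: 44 comparisons (n-1 elements to compare)
  Partition 2: 43 comparisons
  Partition 3: 42 comparisons
  Partition 4: 41 comparisons
  Partition 5: 40 comparisons
  ...
  Last partition: 0 comparisons
Total = (n-1) + (n-2) + ... + 1 + 0 = n*(n-1)/2
= 45*44/2 = 990


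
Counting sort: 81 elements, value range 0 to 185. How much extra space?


n = 81 (output array)
k = 186 (count array for 186 distinct values)
Extra space = 81 + 186 = 267


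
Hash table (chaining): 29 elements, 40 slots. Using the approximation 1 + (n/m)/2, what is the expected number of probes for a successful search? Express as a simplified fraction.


Computing expected probes:
alpha = 29/40
= 1 + alpha/2
= 1 + 29/(2*40)
= (2*40 + 29) / (2*40)
= 109/80


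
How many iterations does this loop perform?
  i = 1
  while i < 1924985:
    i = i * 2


The loop variable doubles each iteration:
i = 1 -> 2 -> 4 -> 8 -> 16 -> 32 -> 64 -> 128 -> 256 -> 512 -> 1024 -> 2048 -> 4096 -> 8192 -> 16384 -> 32768 -> 65536 -> 131072 -> 262144 -> 524288 -> 1048576 -> 2097152 (stop, 2097152 >= 1924985)
Number of doublings = ceil(log2(1924985)) = 21


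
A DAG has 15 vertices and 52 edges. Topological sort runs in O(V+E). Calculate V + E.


V = 15 (vertex processing)
E = 52 (edge processing)
V + E = 15 + 52 = 67


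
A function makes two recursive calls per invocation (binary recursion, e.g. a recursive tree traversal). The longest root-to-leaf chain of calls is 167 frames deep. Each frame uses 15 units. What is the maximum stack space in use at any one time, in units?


Binary recursion: the two calls run one after the other, so only one root-to-leaf chain of frames is on the stack at a time.
Maximum depth (longest chain) = 167 frames
Each frame = 15 units
Max stack space = 167 * 15 = 2505


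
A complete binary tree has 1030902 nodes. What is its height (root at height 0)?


In a complete binary tree, level k holds nodes 2^k .. 2^(k+1)-1 (1-indexed).
Height = floor(log2(n)) = floor(log2(1030902)) = 19
Check: 2^19 = 524288 <= 1030902 < 1048576 = 2^20


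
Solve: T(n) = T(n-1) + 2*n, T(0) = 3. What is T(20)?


Expanding the recurrence:
T(20) = T(19) + 2*20
       = T(18) + 2*19 + 2*20
       ...
       = T(0) + 2*(1 + 2 + ... + 20)
       = 3 + 2 * 20*21/2
       = 3 + 2 * 210
       = 3 + 420 = 423


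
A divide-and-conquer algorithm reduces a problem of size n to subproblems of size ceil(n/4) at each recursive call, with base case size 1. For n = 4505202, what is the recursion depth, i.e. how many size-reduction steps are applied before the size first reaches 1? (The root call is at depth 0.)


Each step divides the size by 4 (rounding up); after k steps the size is ceil(n/4^k), which equals 1 exactly when 4^k >= n.
So the depth is the smallest k with 4^k >= 4505202, i.e. ceil(log_4(4505202)).
4^11 = 4194304 < 4505202 <= 16777216 = 4^12
Recursion depth = 12


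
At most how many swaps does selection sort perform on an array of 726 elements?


Each of the 725 passes places one element in its final position.
Pass 1: swap minimum into position 0
Pass 2: swap minimum of remaining into position 1
...
Pass 725: last two elements, one swap
Maximum swaps = 726 - 1 = 725


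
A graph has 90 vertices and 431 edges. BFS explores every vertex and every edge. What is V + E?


A full BFS traversal dequeues each vertex once and examines each edge once.
Vertex visits: 90
Edge visits: 431
V + E = 90 + 431 = 521


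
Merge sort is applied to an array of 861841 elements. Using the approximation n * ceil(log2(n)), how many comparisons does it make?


Merge sort divides the array into halves recursively.
Number of levels = ceil(log2(861841)) = 20
At each level, approximately n = 861841 comparisons are needed for merging.
Total comparisons ~ n * ceil(log2(n)) = 861841 * 20 = 17236820


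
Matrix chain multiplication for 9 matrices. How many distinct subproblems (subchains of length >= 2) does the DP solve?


Subproblems are indexed by (i, j) where i < j.
Number of such pairs = n*(n-1)/2
= 9 * 8 / 2
= 36


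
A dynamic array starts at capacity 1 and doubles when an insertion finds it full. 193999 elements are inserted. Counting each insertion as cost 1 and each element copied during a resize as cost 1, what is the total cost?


n = 193999
Insertion costs: 193999
Resizes copy 1, 2, 4, ... up to the largest power of 2 that is <= n-1 = 193998, i.e. 131072.
Copy costs = 1 + 2 + 4 + 8 + 16 + 32 + 64 + 128 + 256 + 512 + 1024 + 2048 + 4096 + 8192 + 16384 + 32768 + 65536 + 131072 = 262143
Total = 193999 + 262143 = 456142


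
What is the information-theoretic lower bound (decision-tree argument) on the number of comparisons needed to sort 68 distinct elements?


A binary decision tree of height h has at most 2^h leaves and needs at least n! of them, so h >= ceil(log2(n!)).
68! is far too large to multiply out, so use Stirling's series:
  ln(n!) ~ n ln n - n + (1/2) ln(2 pi n) + 1/(12n)  (error below 1/(360 n^3), negligible here)
  ln(68) = 4.2195077
  n ln n = 68 * 4.2195077 = 286.9265
  (1/2) ln(2 pi * 68) = (1/2) ln(427.2566) = 3.0287
  1/(12*68) = 0.0012
  ln(68!) ~ 286.9265 - 68 + 3.0287 + 0.0012 = 221.9564
Convert to base 2: log2(68!) = 221.9564 / ln 2 = 221.9564 / 0.69314718 = 320.2154
ceil(320.2154) = 321


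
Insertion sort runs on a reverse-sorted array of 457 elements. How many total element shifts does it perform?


Sum of shifts = 1 + 2 + 3 + ... + 456
= 457 * 456 / 2
= 208392 / 2
= 104196


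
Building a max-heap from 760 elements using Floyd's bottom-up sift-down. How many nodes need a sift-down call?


In a heap of 760 elements (0-indexed array):
  Last element index: 759
  Parent of last element: floor((759 - 1) / 2) = 379
  Internal nodes: indices 0 to 379
  Count = floor(760/2) = 380


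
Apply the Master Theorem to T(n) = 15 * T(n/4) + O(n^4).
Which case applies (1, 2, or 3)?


The Master Theorem: T(n) = a*T(n/b) + O(n^c)
  a = 15, b = 4, c = 4
log_b(a) = log_4(15) ~ 1.953
Compare b^c with a: 4^4 = 256 > 15, so c > log_b(a).
Since c > log_b(a), Case 3 applies.
T(n) = O(n^4)
Master Theorem case = 3


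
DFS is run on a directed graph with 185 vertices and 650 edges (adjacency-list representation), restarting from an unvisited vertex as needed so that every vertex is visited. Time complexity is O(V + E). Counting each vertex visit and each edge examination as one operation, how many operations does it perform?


A full DFS traversal processes each vertex exactly once (push/pop on stack).
Each directed edge is examined once.
V = 185, E = 650
V + E = 835


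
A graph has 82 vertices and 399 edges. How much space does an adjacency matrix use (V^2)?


Adjacency matrix: V x V grid of entries
Space = V^2 = 82^2 = 82 * 82 = 6724


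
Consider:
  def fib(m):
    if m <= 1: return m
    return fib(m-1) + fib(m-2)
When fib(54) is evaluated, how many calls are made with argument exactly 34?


Let N(m) = number of times fib(m) is called while evaluating fib(54).
N(54) = 1 (the initial call).
N(53) = 1 (only fib(54) calls it).
For 1 <= m <= 52: fib(m) is called by fib(m+1) and fib(m+2), so
  N(m) = N(m+1) + N(m+2).
fib(0) is called only by fib(2), so N(0) = N(2).
Walk down from m=54:
  N(54)=1, N(53)=1, N(52)=2, N(51)=3, N(50)=5, N(49)=8, N(48)=13, N(47)=21, N(46)=34, N(45)=55, N(44)=89, N(43)=144, N(42)=233, N(41)=377, N(40)=610, N(39)=987, N(38)=1597, N(37)=2584, N(36)=4181, N(35)=6765, N(34)=10946
N(34) = 10946


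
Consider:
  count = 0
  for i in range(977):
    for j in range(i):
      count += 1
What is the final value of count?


For each i, the inner loop runs i times:
  i=0: inner runs 0 times
  i=1: inner runs 1 time
  i=2: inner runs 2 times
  i=3: inner runs 3 times
  i=4: inner runs 4 times
  i=5: inner runs 5 times
  i=6: inner runs 6 times
  i=7: inner runs 7 times
  ...
Total = 0 + 1 + 2 + ... + 976 = 977*(977-1)/2 = 476776


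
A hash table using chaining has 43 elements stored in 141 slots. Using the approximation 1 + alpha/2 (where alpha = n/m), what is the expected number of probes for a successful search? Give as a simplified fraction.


Load factor alpha = n/m = 43/141
Expected probes = 1 + alpha/2 = 1 + 43/(2*141)
= 1 + 43/282
= 282/282 + 43/282
= 325/282


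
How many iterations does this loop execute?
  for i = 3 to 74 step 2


The loop variable i takes values starting at 3 and increments by 2 each iteration.
Sequence: i = 3, 5, 7, 9, 11, 13, 15, 17, 19, ...
The upper bound 74 is inclusive, so the count is floor((last - first) / step) + 1:
floor((74 - 3) / 2) + 1 = floor(71/2) + 1 = 35 + 1 = 36


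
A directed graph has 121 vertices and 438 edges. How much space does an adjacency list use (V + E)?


Adjacency list: one list head per vertex + one entry per edge
Vertex heads: 121
Edge entries: 438
Total = 121 + 438 = 559


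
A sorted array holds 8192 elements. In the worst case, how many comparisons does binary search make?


Halving sequence: 8192 -> 4096 -> 2048 -> 1024 -> 512 -> 256 -> 128 -> 64 -> 32 -> 16 -> 8 -> 4 -> 2 -> 1
Number of halvings = 13
Max comparisons = 13 + 1 = 14


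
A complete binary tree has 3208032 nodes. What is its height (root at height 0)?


In a complete binary tree, level k holds nodes 2^k .. 2^(k+1)-1 (1-indexed).
Height = floor(log2(n)) = floor(log2(3208032)) = 21
Check: 2^21 = 2097152 <= 3208032 < 4194304 = 2^22


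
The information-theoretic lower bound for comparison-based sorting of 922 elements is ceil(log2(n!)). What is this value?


A binary decision tree of height h has at most 2^h leaves and needs at least n! of them, so h >= ceil(log2(n!)).
922! is far too large to multiply out, so use Stirling's series:
  ln(n!) ~ n ln n - n + (1/2) ln(2 pi n) + 1/(12n)  (error below 1/(360 n^3), negligible here)
  ln(922) = 6.8265452
  n ln n = 922 * 6.8265452 = 6294.0747
  (1/2) ln(2 pi * 922) = (1/2) ln(5793.0969) = 4.3322
  1/(12*922) = 0.0001
  ln(922!) ~ 6294.0747 - 922 + 4.3322 + 0.0001 = 5376.4070
Convert to base 2: log2(922!) = 5376.4070 / ln 2 = 5376.4070 / 0.69314718 = 7756.5157
ceil(7756.5157) = 7757


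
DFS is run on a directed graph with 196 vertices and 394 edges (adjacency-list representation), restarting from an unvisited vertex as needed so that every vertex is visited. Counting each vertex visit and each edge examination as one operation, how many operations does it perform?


A full DFS traversal processes each vertex exactly once (push/pop on stack).
Each directed edge is examined once.
V = 196, E = 394
V + E = 590


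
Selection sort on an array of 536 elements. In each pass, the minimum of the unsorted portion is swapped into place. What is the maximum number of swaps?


Selection sort performs one swap per pass:
  Pass 1: find min in positions 0 to 535, swap with position 0
  Pass 2: find min in positions 1 to 535, swap with position 1
  Pass 3: find min in positions 2 to 535, swap with position 2
  Pass 4: find min in positions 3 to 535, swap with position 3
  Pass 5: find min in positions 4 to 535, swap with position 4
  ... (530 more passes)
Total passes (and swaps) = n - 1 = 536 - 1 = 535


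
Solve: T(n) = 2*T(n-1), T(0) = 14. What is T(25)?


Unrolling:
T(25) = 2*T(24) = 2^2*T(23) = ... = 2^25*T(0)
= 2^25 * 14
= 33554432 * 14 = 469762048


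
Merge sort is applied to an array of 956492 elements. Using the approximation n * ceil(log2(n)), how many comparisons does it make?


Merge sort divides the array into halves recursively.
Number of levels = ceil(log2(956492)) = 20
At each level, approximately n = 956492 comparisons are needed for merging.
Total comparisons ~ n * ceil(log2(n)) = 956492 * 20 = 19129840


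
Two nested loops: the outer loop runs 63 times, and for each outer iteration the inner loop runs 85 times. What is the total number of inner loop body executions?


Outer loop: 63 iterations
Inner loop: 85 iterations per outer iteration
Total = 63 * 85 = 5355


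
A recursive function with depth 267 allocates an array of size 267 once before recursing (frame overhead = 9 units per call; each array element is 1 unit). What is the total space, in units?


Array allocation: 267 units (allocated once)
Stack frames: 267 deep * 9 per frame = 2403 units
Total = 267 + 2403 = 2670


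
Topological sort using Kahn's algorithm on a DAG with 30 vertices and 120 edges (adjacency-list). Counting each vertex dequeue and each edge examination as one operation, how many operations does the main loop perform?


Kahn's algorithm:
  1. Compute in-degrees: O(V + E)
  2. Process queue: each vertex dequeued once (O(V))
     each edge examined once (O(E))
Total = V + E = 30 + 120 = 150


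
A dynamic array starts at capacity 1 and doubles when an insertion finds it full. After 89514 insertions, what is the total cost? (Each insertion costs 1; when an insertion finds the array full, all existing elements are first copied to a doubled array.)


Insertion cost: 89514 (one per element)
Resizes occur just before inserting elements 2, 3, 5, 9, ...
Elements copied at each resize: 1 + 2 + 4 + 8 + 16 + 32 + 64 + 128 + 256 + 512 + 1024 + 2048 + 4096 + 8192 + 16384 + 32768 + 65536
Sum of copies = 131071 (geometric series: 2^k - 1)
Total = 89514 + 131071 = 220585


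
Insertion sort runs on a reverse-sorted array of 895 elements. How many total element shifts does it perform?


Sum of shifts = 1 + 2 + 3 + ... + 894
= 895 * 894 / 2
= 800130 / 2
= 400065


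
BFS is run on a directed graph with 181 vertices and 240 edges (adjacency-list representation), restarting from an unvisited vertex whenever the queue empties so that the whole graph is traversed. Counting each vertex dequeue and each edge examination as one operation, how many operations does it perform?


A full BFS traversal dequeues each vertex exactly once and examines each directed edge exactly once.
V = 181 (vertex processing cost)
E = 240 (edge examination cost)
Total operations proportional to V + E = 181 + 240 = 421


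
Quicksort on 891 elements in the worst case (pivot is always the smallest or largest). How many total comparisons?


In the worst case, each partition step picks the worst pivot:
  Partition 1: 890 comparisons (n-1 elements to compare)
  Partition 2: 889 comparisons
  Partition 3: 888 comparisons
  Partition 4: 887 comparisons
  Partition 5: 886 comparisons
  ...
  Last partition: 0 comparisons
Total = (n-1) + (n-2) + ... + 1 + 0 = n*(n-1)/2
= 891*890/2 = 396495


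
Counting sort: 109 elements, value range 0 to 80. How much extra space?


n = 109 (output array)
k = 81 (count array for 81 distinct values)
Extra space = 109 + 81 = 190


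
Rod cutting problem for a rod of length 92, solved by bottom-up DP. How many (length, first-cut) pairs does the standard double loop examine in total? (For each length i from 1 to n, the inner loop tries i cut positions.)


For each subproblem length i = 1..92, the inner loop considers i possible first cuts.
Total = 1 + 2 + ... + 92
= 92*(92+1)/2
= 92*93/2 = 4278


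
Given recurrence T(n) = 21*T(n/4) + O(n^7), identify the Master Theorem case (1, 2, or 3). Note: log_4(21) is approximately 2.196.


Master Theorem parameters: a=21, b=4, c=7
log_b(a) = 2.196
Compare b^c with a: 4^7 = 16384 > 21, so c > log_b(a).
Comparing c=7 vs log_b(a)=2.196:
7 > 2.196 => Case 3
Result: T(n) = O(n^7)
Master Theorem case = 3


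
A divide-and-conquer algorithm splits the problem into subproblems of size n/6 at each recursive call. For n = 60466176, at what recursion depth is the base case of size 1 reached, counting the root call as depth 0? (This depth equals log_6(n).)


At each depth, the problem size is divided by 6:
  Depth 0: problem size = 60466176
  Depth 1: problem size = 10077696
  Depth 2: problem size = 1679616
  Depth 3: problem size = 279936
  Depth 4: problem size = 46656
  Depth 5: problem size = 7776
  Depth 6: problem size = 1296
  Depth 7: problem size = 216
  Depth 8: problem size = 36
  Depth 9: problem size = 6
  Depth 10: problem size = 1 (base case)
The base case is reached at depth log_6(60466176) = 10 (the tree has 11 levels counting depth 0, but the depth asked for is 10).
Recursion depth = 10


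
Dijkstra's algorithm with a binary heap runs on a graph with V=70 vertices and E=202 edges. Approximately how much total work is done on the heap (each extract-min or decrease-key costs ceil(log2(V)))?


Dijkstra with a binary heap: each vertex is extracted once, each edge may relax once.
Each heap operation costs O(log V).
V + E = 70 + 202 = 272
ceil(log2(70)) = 7 (since 2^6 = 64 < 70 <= 128 = 2^7)
Total heap work = (V+E) * ceil(log2(V)) = 272 * 7 = 1904


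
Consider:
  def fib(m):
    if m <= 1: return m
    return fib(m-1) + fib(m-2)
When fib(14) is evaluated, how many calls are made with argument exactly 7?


Let N(m) = number of times fib(m) is called while evaluating fib(14).
N(14) = 1 (the initial call).
N(13) = 1 (only fib(14) calls it).
For 1 <= m <= 12: fib(m) is called by fib(m+1) and fib(m+2), so
  N(m) = N(m+1) + N(m+2).
fib(0) is called only by fib(2), so N(0) = N(2).
Walk down from m=14:
  N(14)=1, N(13)=1, N(12)=2, N(11)=3, N(10)=5, N(9)=8, N(8)=13, N(7)=21
N(7) = 21


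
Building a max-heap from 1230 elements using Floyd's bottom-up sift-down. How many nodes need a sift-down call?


In a heap of 1230 elements (0-indexed array):
  Last element index: 1229
  Parent of last element: floor((1229 - 1) / 2) = 614
  Internal nodes: indices 0 to 614
  Count = floor(1230/2) = 615


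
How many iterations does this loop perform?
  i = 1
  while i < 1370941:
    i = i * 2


The loop variable doubles each iteration:
i = 1 -> 2 -> 4 -> 8 -> 16 -> 32 -> 64 -> 128 -> 256 -> 512 -> 1024 -> 2048 -> 4096 -> 8192 -> 16384 -> 32768 -> 65536 -> 131072 -> 262144 -> 524288 -> 1048576 -> 2097152 (stop, 2097152 >= 1370941)
Number of doublings = ceil(log2(1370941)) = 21


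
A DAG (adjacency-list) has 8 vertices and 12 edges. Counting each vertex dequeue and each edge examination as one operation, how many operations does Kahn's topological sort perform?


V = 8 (vertex processing)
E = 12 (edge processing)
V + E = 8 + 12 = 20


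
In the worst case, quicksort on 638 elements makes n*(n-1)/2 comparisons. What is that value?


Sum of comparisons per partition:
637 + 636 + ... + 1 + 0
= 638 * (638 - 1) / 2
= 638 * 637 / 2
= 203203


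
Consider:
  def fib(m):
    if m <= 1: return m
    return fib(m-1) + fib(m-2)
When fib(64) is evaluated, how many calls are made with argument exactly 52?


Let N(m) = number of times fib(m) is called while evaluating fib(64).
N(64) = 1 (the initial call).
N(63) = 1 (only fib(64) calls it).
For 1 <= m <= 62: fib(m) is called by fib(m+1) and fib(m+2), so
  N(m) = N(m+1) + N(m+2).
fib(0) is called only by fib(2), so N(0) = N(2).
Walk down from m=64:
  N(64)=1, N(63)=1, N(62)=2, N(61)=3, N(60)=5, N(59)=8, N(58)=13, N(57)=21, N(56)=34, N(55)=55, N(54)=89, N(53)=144, N(52)=233
N(52) = 233


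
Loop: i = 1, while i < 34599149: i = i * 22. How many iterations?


i multiplies by 22 each step:
i = 1 -> 22 -> 484 -> 10648 -> 234256 -> 5153632 -> 113379904 (stop)
Iterations = ceil(log_22(34599149)) = 6


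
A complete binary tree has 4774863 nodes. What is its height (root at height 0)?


In a complete binary tree, level k holds nodes 2^k .. 2^(k+1)-1 (1-indexed).
Height = floor(log2(n)) = floor(log2(4774863)) = 22
Check: 2^22 = 4194304 <= 4774863 < 8388608 = 2^23


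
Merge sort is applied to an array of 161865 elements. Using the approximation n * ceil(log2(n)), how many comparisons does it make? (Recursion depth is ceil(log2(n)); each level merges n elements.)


Merge sort divides the array into halves recursively.
Number of levels = ceil(log2(161865)) = 18
At each level, approximately n = 161865 comparisons are needed for merging.
Total comparisons ~ n * ceil(log2(n)) = 161865 * 18 = 2913570


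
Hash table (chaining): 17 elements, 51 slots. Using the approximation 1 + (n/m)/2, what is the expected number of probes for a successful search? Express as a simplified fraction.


Computing expected probes:
alpha = 17/51
= 1 + alpha/2
= 1 + 17/(2*51)
= (2*51 + 17) / (2*51)
= 119/102 = 7/6


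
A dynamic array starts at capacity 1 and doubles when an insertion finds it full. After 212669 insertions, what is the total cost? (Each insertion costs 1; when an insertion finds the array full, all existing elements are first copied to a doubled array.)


Insertion cost: 212669 (one per element)
Resizes occur just before inserting elements 2, 3, 5, 9, ...
Elements copied at each resize: 1 + 2 + 4 + 8 + 16 + 32 + 64 + 128 + 256 + 512 + 1024 + 2048 + 4096 + 8192 + 16384 + 32768 + 65536 + 131072
Sum of copies = 262143 (geometric series: 2^k - 1)
Total = 212669 + 262143 = 474812


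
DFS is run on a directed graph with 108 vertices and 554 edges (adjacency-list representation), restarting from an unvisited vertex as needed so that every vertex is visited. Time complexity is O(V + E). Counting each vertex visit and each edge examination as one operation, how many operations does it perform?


A full DFS traversal processes each vertex exactly once (push/pop on stack).
Each directed edge is examined once.
V = 108, E = 554
V + E = 662


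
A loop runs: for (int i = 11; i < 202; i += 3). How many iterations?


Loop starts at i = 11, increments by 3, stops when i >= 202.
Number of iterations = ceil((202 - 11) / 3)
= ceil(191 / 3)
= 64


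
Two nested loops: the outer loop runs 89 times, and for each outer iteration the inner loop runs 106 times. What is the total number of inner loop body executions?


Outer loop: 89 iterations
Inner loop: 106 iterations per outer iteration
Total = 89 * 106 = 9434


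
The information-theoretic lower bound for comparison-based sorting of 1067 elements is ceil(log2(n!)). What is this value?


A binary decision tree of height h has at most 2^h leaves and needs at least n! of them, so h >= ceil(log2(n!)).
1067! is far too large to multiply out, so use Stirling's series:
  ln(n!) ~ n ln n - n + (1/2) ln(2 pi n) + 1/(12n)  (error below 1/(360 n^3), negligible here)
  ln(1067) = 6.9726063
  n ln n = 1067 * 6.9726063 = 7439.7709
  (1/2) ln(2 pi * 1067) = (1/2) ln(6704.1587) = 4.4052
  1/(12*1067) = 0.0001
  ln(1067!) ~ 7439.7709 - 1067 + 4.4052 + 0.0001 = 6377.1762
Convert to base 2: log2(1067!) = 6377.1762 / ln 2 = 6377.1762 / 0.69314718 = 9200.3205
ceil(9200.3205) = 9201


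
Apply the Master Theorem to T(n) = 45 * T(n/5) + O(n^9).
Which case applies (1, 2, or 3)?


The Master Theorem: T(n) = a*T(n/b) + O(n^c)
  a = 45, b = 5, c = 9
log_b(a) = log_5(45) ~ 2.365
Compare b^c with a: 5^9 = 1953125 > 45, so c > log_b(a).
Since c > log_b(a), Case 3 applies.
T(n) = O(n^9)
Master Theorem case = 3


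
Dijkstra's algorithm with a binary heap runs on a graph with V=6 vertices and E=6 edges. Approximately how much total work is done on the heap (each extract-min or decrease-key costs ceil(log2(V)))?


Dijkstra with a binary heap: each vertex is extracted once, each edge may relax once.
Each heap operation costs O(log V).
V + E = 6 + 6 = 12
ceil(log2(6)) = 3 (since 2^2 = 4 < 6 <= 8 = 2^3)
Total heap work = (V+E) * ceil(log2(V)) = 12 * 3 = 36


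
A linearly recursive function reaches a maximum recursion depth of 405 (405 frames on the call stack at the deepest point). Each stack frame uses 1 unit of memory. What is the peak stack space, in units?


Maximum recursion depth = 405 frames
Memory per frame = 1 unit
Total stack space = depth * frame_size
= 405 * 1 = 405


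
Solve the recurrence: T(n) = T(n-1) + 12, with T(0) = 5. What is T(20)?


Unrolling the recurrence:
T(20) = T(19) + 12
       = T(18) + 12 + 12
       = T(17) + 12*3
       ...
       = T(0) + 12*20
       = 5 + 240 = 245


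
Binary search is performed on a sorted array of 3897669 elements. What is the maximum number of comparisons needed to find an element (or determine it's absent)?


Binary search halves the search space each comparison:
  Step 1: search space = 3897669 -> 1948834
  Step 2: search space = 1948834 -> 974417
  Step 3: search space = 974417 -> 487208
  Step 4: search space = 487208 -> 243604
  Step 5: search space = 243604 -> 121802
  Step 6: search space = 121802 -> 60901
  Step 7: search space = 60901 -> 30450
  Step 8: search space = 30450 -> 15225
  Step 9: search space = 15225 -> 7612
  Step 10: search space = 7612 -> 3806
  Step 11: search space = 3806 -> 1903
  Step 12: search space = 1903 -> 951
  Step 13: search space = 951 -> 475
  Step 14: search space = 475 -> 237
  Step 15: search space = 237 -> 118
  Step 16: search space = 118 -> 59
  Step 17: search space = 59 -> 29
  Step 18: search space = 29 -> 14
  Step 19: search space = 14 -> 7
  Step 20: search space = 7 -> 3
  Step 21: search space = 3 -> 1
  Step 22: search space = 1 (final check)
Maximum comparisons = floor(log2(3897669)) + 1 = 21 + 1 = 22


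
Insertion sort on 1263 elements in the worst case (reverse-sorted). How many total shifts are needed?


In the worst case (reverse-sorted), each element shifts past all previous:
  Element 1: 1 shifts
  Element 2: 2 shifts
  Element 3: 3 shifts
  Element 4: 4 shifts
  Element 5: 5 shifts
  ...
  Element 1262: 1262 shifts
Total = 1 + 2 + ... + 1262
= 1263*(1263-1)/2 = 796953


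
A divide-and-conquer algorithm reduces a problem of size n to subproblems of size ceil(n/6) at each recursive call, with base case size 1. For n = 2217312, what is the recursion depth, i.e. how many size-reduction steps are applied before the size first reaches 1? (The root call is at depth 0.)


Each step divides the size by 6 (rounding up); after k steps the size is ceil(n/6^k), which equals 1 exactly when 6^k >= n.
So the depth is the smallest k with 6^k >= 2217312, i.e. ceil(log_6(2217312)).
6^8 = 1679616 < 2217312 <= 10077696 = 6^9
Recursion depth = 9


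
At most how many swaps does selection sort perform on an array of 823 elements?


Each of the 822 passes places one element in its final position.
Pass 1: swap minimum into position 0
Pass 2: swap minimum of remaining into position 1
...
Pass 822: last two elements, one swap
Maximum swaps = 823 - 1 = 822


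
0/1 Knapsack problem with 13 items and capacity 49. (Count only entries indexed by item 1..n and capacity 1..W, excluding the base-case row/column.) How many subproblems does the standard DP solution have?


The DP table is indexed by (item, capacity).
Rows: 13 items
Columns: 49 capacity values (1 to W)
Total subproblems = 13 * 49 = 637
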